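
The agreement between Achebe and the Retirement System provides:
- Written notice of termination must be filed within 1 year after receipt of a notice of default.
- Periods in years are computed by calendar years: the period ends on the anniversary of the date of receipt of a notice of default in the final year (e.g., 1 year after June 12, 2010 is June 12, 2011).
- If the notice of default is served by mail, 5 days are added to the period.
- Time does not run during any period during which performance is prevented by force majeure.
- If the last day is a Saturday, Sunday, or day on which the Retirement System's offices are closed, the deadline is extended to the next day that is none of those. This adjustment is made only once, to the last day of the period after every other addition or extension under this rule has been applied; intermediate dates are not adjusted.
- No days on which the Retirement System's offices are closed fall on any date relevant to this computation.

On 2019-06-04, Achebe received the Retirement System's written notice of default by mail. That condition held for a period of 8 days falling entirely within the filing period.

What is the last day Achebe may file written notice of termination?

June 17, 2020

1 year after 2019-06-04 is June 4, 2020.
Service was by mail, adding 5 days: June 4, 2020 + 5 days = June 9, 2020.
Tolling adds 8 days: June 9, 2020 + 8 days = June 17, 2020.
June 17, 2020 is a Wednesday and not a day on which the Retirement System's offices are closed, so no extension applies.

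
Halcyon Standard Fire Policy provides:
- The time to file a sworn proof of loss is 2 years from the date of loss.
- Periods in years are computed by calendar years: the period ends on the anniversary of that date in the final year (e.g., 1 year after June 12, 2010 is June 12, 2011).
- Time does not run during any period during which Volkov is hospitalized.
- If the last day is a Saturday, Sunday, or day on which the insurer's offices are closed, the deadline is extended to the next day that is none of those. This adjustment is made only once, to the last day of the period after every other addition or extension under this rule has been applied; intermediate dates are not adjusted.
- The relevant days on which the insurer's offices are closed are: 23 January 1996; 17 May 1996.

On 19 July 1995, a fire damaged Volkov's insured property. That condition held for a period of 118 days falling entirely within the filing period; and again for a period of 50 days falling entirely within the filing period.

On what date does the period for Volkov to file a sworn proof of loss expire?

2 years after 19 July 1995 is July 19, 1997.
Tolling adds 118 days: July 19, 1997 + 118 days = November 14, 1997.
Tolling adds 50 days: November 14, 1997 + 50 days = January 3, 1998.
January 3, 1998 is Saturday; January 4, 1998 is Sunday. The next qualifying day is January 5, 1998.

January 5, 1998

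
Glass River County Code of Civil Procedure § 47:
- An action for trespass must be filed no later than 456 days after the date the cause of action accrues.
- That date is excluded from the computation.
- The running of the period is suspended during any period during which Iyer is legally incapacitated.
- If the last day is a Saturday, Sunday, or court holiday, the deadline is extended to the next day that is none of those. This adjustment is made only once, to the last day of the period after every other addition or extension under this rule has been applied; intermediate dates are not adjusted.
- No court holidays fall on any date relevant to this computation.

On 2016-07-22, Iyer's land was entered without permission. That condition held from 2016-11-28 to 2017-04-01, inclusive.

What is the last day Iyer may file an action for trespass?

456 days after 2016-07-22 is October 21, 2017.
From November 28, 2016 through April 1, 2017 inclusive is 125 days; tolling adds 125 days: October 21, 2017 + 125 days = February 23, 2018.
February 23, 2018 is a Friday and not a court holiday, so no extension applies.

February 23, 2018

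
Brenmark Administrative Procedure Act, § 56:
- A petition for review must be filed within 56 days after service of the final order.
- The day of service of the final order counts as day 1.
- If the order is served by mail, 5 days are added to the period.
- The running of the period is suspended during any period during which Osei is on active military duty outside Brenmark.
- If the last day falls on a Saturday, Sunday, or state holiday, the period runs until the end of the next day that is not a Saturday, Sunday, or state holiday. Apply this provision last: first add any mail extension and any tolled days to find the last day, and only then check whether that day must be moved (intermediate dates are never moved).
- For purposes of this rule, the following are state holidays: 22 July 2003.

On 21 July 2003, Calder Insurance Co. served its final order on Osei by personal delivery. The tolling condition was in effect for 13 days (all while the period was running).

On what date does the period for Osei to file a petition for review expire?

September 29, 2003

Counting 21 July 2003 as day 1, day 56 is September 14, 2003.
Service was not by mail, so no mail extension applies.
Tolling adds 13 days: September 14, 2003 + 13 days = September 27, 2003.
September 27, 2003 is Saturday; September 28, 2003 is Sunday. The next qualifying day is September 29, 2003.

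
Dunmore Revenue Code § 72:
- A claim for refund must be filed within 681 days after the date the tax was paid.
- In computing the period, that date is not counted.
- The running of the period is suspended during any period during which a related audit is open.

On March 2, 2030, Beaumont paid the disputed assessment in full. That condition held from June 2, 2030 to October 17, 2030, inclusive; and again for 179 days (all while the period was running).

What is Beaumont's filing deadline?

November 24, 2032

681 days after March 2, 2030 is January 12, 2032.
From June 2, 2030 through October 17, 2030 inclusive is 138 days; tolling adds 138 days: January 12, 2032 + 138 days = May 29, 2032.
Tolling adds 179 days: May 29, 2032 + 179 days = November 24, 2032.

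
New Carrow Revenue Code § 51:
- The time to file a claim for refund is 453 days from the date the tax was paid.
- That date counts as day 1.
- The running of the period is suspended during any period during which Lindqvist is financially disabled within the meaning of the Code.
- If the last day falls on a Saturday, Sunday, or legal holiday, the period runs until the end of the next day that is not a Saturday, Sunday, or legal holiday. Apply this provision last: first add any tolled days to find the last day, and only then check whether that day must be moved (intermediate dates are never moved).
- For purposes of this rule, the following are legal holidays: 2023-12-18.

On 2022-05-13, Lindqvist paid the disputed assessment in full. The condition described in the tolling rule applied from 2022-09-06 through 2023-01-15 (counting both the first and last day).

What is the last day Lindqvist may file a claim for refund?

December 19, 2023

Counting 2022-05-13 as day 1, day 453 is August 8, 2023.
From September 6, 2022 through January 15, 2023 inclusive is 132 days; tolling adds 132 days: August 8, 2023 + 132 days = December 18, 2023.
December 18, 2023 is a listed holiday. The next qualifying day is December 19, 2023.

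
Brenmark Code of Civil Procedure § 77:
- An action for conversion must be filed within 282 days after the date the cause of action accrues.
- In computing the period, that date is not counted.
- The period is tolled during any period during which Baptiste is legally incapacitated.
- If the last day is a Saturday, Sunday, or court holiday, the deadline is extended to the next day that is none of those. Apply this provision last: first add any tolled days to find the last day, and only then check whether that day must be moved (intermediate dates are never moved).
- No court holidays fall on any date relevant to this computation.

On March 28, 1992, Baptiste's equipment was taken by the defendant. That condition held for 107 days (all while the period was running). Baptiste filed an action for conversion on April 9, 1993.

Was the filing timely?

Yes

282 days after March 28, 1992 is January 4, 1993.
Tolling adds 107 days: January 4, 1993 + 107 days = April 21, 1993.
April 21, 1993 is a Wednesday and not a court holiday, so no extension applies.
The deadline is April 21, 1993; the filing on April 9, 1993 is on or before that date.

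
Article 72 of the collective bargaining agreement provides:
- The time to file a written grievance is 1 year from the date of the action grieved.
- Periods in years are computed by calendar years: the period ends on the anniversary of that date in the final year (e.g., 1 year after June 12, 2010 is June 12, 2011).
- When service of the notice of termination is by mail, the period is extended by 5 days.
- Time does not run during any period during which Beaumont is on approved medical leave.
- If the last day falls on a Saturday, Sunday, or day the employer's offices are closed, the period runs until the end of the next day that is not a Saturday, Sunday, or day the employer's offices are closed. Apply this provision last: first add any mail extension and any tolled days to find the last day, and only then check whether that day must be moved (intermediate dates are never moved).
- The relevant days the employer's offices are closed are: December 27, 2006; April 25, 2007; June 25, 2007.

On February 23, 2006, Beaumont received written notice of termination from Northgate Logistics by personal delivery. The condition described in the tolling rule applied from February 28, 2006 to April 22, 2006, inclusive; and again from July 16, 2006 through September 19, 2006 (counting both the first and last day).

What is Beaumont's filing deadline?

June 26, 2007

1 year after February 23, 2006 is February 23, 2007.
Service was not by mail, so no mail extension applies.
From February 28, 2006 through April 22, 2006 inclusive is 54 days; tolling adds 54 days: February 23, 2007 + 54 days = April 18, 2007.
From July 16, 2006 through September 19, 2006 inclusive is 66 days; tolling adds 66 days: April 18, 2007 + 66 days = June 23, 2007.
June 23, 2007 is Saturday; June 24, 2007 is Sunday; June 25, 2007 is a listed holiday. The next qualifying day is June 26, 2007.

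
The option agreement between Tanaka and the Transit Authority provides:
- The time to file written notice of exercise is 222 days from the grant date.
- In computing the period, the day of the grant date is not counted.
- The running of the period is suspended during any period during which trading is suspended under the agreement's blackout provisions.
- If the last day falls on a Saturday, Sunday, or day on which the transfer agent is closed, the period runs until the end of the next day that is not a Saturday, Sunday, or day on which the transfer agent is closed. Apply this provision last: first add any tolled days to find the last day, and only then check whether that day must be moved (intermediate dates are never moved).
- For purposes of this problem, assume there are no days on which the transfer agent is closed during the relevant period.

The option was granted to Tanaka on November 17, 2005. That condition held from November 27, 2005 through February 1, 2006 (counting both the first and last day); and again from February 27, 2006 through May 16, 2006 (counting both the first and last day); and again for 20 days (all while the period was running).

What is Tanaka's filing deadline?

December 11, 2006

222 days after November 17, 2005 is June 27, 2006.
From November 27, 2005 through February 1, 2006 inclusive is 67 days; tolling adds 67 days: June 27, 2006 + 67 days = September 2, 2006.
From February 27, 2006 through May 16, 2006 inclusive is 79 days; tolling adds 79 days: September 2, 2006 + 79 days = November 20, 2006.
Tolling adds 20 days: November 20, 2006 + 20 days = December 10, 2006.
December 10, 2006 is Sunday. The next qualifying day is December 11, 2006.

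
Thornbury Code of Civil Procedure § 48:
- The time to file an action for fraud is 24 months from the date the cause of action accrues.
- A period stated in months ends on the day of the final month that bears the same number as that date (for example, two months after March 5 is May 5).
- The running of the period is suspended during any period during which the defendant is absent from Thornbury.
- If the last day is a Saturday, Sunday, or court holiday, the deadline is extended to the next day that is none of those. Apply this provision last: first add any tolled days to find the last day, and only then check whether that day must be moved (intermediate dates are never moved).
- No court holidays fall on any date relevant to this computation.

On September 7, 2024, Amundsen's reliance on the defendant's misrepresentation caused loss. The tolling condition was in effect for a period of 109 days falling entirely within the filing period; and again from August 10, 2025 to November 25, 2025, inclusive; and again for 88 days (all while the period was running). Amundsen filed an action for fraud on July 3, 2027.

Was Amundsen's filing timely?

Yes

24 months after September 7, 2024 is September 7, 2026.
Tolling adds 109 days: September 7, 2026 + 109 days = December 25, 2026.
From August 10, 2025 through November 25, 2025 inclusive is 108 days; tolling adds 108 days: December 25, 2026 + 108 days = April 12, 2027.
Tolling adds 88 days: April 12, 2027 + 88 days = July 9, 2027.
July 9, 2027 is a Friday and not a court holiday, so no extension applies.
The deadline is July 9, 2027; the filing on July 3, 2027 is on or before that date.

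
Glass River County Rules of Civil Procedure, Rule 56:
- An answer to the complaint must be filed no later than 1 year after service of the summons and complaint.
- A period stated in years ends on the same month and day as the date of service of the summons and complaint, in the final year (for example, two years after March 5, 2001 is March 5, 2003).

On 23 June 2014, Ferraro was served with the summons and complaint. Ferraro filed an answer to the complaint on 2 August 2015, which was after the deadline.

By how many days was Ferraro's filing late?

40 days

1 year after 23 June 2014 is June 23, 2015.
The deadline is June 23, 2015; from June 23, 2015 to August 2, 2015 is 40 days.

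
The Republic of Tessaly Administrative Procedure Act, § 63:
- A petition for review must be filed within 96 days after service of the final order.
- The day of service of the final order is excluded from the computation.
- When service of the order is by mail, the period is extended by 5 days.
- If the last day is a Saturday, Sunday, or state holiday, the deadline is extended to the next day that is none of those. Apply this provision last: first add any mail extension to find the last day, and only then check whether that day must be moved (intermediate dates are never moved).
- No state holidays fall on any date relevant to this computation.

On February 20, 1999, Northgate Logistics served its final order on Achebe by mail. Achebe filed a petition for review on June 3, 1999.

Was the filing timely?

No

96 days after February 20, 1999 is May 27, 1999.
Service was by mail, adding 5 days: May 27, 1999 + 5 days = June 1, 1999.
June 1, 1999 is a Tuesday and not a state holiday, so no extension applies.
The deadline is June 1, 1999; the filing on June 3, 1999 is after that date.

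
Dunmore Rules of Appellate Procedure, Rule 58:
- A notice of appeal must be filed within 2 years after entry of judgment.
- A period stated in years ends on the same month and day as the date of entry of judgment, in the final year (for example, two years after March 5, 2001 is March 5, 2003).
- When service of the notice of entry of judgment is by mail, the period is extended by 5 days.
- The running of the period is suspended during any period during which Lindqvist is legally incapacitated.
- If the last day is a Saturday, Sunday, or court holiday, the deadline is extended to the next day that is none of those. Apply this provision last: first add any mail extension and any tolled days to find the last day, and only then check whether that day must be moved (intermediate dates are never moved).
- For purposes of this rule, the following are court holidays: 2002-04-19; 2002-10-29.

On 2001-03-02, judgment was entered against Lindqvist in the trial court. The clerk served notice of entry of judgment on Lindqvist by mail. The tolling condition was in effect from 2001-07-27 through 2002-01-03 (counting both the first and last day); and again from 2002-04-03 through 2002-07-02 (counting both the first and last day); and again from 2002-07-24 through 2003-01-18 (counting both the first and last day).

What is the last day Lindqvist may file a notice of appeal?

May 11, 2004

2 years after 2001-03-02 is March 2, 2003.
Service was by mail, adding 5 days: March 2, 2003 + 5 days = March 7, 2003.
From July 27, 2001 through January 3, 2002 inclusive is 161 days; tolling adds 161 days: March 7, 2003 + 161 days = August 15, 2003.
From April 3, 2002 through July 2, 2002 inclusive is 91 days; tolling adds 91 days: August 15, 2003 + 91 days = November 14, 2003.
From July 24, 2002 through January 18, 2003 inclusive is 179 days; tolling adds 179 days: November 14, 2003 + 179 days = May 11, 2004.
May 11, 2004 is a Tuesday and not a court holiday, so no extension applies.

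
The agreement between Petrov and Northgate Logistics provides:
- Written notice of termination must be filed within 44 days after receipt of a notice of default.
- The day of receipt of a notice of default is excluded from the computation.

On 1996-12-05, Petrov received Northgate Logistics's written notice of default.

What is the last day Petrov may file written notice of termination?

January 18, 1997

44 days after 1996-12-05 is January 18, 1997.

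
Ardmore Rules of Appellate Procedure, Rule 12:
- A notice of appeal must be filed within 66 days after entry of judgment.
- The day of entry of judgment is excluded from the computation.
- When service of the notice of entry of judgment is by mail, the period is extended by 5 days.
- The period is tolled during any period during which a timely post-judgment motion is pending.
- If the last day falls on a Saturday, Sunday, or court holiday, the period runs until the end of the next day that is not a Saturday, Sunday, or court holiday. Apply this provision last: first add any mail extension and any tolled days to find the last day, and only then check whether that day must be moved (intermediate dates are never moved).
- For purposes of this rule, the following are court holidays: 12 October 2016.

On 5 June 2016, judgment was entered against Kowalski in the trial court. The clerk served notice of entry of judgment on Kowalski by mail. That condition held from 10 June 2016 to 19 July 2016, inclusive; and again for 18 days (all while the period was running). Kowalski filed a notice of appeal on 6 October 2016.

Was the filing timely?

Yes

66 days after 5 June 2016 is August 10, 2016.
Service was by mail, adding 5 days: August 10, 2016 + 5 days = August 15, 2016.
From June 10, 2016 through July 19, 2016 inclusive is 40 days; tolling adds 40 days: August 15, 2016 + 40 days = September 24, 2016.
Tolling adds 18 days: September 24, 2016 + 18 days = October 12, 2016.
October 12, 2016 is a listed holiday. The next qualifying day is October 13, 2016.
The deadline is October 13, 2016; the filing on October 6, 2016 is on or before that date.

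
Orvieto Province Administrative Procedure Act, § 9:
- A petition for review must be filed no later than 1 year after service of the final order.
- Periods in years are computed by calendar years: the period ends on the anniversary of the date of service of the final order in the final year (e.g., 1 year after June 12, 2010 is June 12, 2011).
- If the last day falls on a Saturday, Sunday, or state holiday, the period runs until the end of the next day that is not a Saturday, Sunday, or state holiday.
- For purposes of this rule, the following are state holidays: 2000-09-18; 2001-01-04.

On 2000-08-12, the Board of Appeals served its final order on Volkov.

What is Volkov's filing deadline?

August 13, 2001

1 year after 2000-08-12 is August 12, 2001.
August 12, 2001 is Sunday. The next qualifying day is August 13, 2001.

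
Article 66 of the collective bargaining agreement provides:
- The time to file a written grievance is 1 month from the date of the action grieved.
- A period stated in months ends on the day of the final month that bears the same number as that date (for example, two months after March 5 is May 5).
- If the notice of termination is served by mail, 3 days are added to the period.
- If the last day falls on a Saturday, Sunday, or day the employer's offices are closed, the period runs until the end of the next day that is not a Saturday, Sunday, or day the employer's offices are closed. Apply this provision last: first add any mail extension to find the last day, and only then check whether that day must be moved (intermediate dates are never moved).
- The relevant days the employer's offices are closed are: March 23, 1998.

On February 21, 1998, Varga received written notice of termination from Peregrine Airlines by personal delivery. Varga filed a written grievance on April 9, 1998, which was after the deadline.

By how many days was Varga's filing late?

1 month after February 21, 1998 is March 21, 1998.
Service was not by mail, so no mail extension applies.
March 21, 1998 is Saturday; March 22, 1998 is Sunday; March 23, 1998 is a listed holiday. The next qualifying day is March 24, 1998.
The deadline is March 24, 1998; from March 24, 1998 to April 9, 1998 is 16 days.

16 days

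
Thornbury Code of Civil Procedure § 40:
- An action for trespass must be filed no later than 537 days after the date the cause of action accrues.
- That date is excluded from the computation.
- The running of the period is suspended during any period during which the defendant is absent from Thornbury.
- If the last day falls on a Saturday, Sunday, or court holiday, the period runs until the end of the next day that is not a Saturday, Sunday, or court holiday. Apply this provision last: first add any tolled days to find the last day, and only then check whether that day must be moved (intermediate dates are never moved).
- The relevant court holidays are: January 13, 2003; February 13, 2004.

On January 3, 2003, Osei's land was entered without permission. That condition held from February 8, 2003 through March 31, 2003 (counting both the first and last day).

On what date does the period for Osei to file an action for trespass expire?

August 16, 2004

537 days after January 3, 2003 is June 23, 2004.
From February 8, 2003 through March 31, 2003 inclusive is 52 days; tolling adds 52 days: June 23, 2004 + 52 days = August 14, 2004.
August 14, 2004 is Saturday; August 15, 2004 is Sunday. The next qualifying day is August 16, 2004.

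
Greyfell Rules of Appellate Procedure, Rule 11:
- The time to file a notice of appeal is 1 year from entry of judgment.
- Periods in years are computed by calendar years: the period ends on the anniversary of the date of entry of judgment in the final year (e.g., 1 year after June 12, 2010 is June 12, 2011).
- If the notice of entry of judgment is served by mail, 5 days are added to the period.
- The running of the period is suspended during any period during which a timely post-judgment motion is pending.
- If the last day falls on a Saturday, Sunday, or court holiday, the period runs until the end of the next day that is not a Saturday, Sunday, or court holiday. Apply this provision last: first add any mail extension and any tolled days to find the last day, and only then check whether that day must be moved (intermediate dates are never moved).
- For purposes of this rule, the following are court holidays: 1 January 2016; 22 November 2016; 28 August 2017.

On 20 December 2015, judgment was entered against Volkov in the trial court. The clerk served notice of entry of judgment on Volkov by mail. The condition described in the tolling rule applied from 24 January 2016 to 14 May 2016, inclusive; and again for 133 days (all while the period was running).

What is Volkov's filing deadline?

1 year after 20 December 2015 is December 20, 2016.
Service was by mail, adding 5 days: December 20, 2016 + 5 days = December 25, 2016.
From January 24, 2016 through May 14, 2016 inclusive is 112 days; tolling adds 112 days: December 25, 2016 + 112 days = April 16, 2017.
Tolling adds 133 days: April 16, 2017 + 133 days = August 27, 2017.
August 27, 2017 is Sunday; August 28, 2017 is a listed holiday. The next qualifying day is August 29, 2017.

August 29, 2017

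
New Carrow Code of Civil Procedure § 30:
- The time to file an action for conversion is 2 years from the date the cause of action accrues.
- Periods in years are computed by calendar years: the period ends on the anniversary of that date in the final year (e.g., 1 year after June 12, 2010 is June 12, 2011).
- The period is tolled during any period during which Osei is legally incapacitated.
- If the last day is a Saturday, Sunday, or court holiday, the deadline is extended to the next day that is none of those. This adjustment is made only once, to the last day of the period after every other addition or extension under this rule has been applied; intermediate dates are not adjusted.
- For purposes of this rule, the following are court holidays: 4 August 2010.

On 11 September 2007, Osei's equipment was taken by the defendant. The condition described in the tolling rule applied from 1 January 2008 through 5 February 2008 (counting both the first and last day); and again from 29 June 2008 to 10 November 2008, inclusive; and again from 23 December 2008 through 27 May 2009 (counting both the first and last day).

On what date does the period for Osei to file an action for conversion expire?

2 years after 11 September 2007 is September 11, 2009.
From January 1, 2008 through February 5, 2008 inclusive is 36 days; tolling adds 36 days: September 11, 2009 + 36 days = October 17, 2009.
From June 29, 2008 through November 10, 2008 inclusive is 135 days; tolling adds 135 days: October 17, 2009 + 135 days = March 1, 2010.
From December 23, 2008 through May 27, 2009 inclusive is 156 days; tolling adds 156 days: March 1, 2010 + 156 days = August 4, 2010.
August 4, 2010 is a listed holiday. The next qualifying day is August 5, 2010.

August 5, 2010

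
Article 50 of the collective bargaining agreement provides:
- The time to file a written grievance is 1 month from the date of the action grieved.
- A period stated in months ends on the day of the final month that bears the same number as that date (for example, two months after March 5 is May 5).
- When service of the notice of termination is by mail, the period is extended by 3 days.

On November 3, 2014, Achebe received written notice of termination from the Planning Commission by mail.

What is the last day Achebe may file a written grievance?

1 month after November 3, 2014 is December 3, 2014.
Service was by mail, adding 3 days: December 3, 2014 + 3 days = December 6, 2014.

December 6, 2014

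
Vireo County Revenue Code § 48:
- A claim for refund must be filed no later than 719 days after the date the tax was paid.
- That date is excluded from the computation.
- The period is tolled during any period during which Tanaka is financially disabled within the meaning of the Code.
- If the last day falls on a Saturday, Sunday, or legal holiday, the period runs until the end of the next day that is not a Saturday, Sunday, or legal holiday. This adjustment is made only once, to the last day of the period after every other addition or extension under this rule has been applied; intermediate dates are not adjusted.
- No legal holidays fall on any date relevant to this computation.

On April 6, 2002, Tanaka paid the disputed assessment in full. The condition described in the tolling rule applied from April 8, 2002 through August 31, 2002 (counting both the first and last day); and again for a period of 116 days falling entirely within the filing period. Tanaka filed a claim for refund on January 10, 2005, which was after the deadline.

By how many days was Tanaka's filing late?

719 days after April 6, 2002 is March 25, 2004.
From April 8, 2002 through August 31, 2002 inclusive is 146 days; tolling adds 146 days: March 25, 2004 + 146 days = August 18, 2004.
Tolling adds 116 days: August 18, 2004 + 116 days = December 12, 2004.
December 12, 2004 is Sunday. The next qualifying day is December 13, 2004.
The deadline is December 13, 2004; from December 13, 2004 to January 10, 2005 is 28 days.

28 days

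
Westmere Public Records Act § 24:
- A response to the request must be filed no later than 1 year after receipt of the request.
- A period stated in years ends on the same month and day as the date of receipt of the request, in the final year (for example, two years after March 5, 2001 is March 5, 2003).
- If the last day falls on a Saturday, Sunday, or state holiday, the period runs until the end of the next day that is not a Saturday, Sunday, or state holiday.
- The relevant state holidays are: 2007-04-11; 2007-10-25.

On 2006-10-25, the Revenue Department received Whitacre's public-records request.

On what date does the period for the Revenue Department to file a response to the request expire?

1 year after 2006-10-25 is October 25, 2007.
October 25, 2007 is a listed holiday. The next qualifying day is October 26, 2007.

October 26, 2007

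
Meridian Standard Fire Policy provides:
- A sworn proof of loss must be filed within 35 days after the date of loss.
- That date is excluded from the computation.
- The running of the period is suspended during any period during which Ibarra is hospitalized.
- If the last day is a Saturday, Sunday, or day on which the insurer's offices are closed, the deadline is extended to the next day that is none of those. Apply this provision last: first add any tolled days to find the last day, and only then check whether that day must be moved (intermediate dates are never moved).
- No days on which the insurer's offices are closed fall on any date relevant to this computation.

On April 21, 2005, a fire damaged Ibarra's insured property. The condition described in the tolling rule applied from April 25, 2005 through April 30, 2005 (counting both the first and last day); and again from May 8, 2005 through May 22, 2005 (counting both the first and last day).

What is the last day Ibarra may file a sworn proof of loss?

June 16, 2005

35 days after April 21, 2005 is May 26, 2005.
From April 25, 2005 through April 30, 2005 inclusive is 6 days; tolling adds 6 days: May 26, 2005 + 6 days = June 1, 2005.
From May 8, 2005 through May 22, 2005 inclusive is 15 days; tolling adds 15 days: June 1, 2005 + 15 days = June 16, 2005.
June 16, 2005 is a Thursday and not a day on which the insurer's offices are closed, so no extension applies.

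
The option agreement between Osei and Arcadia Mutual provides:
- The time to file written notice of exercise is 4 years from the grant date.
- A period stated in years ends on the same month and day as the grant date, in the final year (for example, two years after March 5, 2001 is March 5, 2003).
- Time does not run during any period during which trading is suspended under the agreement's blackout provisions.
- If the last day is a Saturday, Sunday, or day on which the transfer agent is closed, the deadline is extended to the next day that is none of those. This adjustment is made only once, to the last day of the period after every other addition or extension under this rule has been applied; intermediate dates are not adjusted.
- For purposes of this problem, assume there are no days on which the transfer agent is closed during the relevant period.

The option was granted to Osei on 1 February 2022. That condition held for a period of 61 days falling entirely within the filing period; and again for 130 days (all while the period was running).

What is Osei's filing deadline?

4 years after 1 February 2022 is February 1, 2026.
Tolling adds 61 days: February 1, 2026 + 61 days = April 3, 2026.
Tolling adds 130 days: April 3, 2026 + 130 days = August 11, 2026.
August 11, 2026 is a Tuesday and not a day on which the transfer agent is closed, so no extension applies.

August 11, 2026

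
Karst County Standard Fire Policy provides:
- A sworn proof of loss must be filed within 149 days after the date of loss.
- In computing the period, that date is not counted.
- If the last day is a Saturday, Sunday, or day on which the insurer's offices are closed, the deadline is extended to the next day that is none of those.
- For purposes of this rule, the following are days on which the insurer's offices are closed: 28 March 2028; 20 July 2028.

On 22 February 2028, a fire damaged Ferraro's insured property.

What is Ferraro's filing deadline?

149 days after 22 February 2028 is July 20, 2028.
July 20, 2028 is a listed holiday. The next qualifying day is July 21, 2028.

July 21, 2028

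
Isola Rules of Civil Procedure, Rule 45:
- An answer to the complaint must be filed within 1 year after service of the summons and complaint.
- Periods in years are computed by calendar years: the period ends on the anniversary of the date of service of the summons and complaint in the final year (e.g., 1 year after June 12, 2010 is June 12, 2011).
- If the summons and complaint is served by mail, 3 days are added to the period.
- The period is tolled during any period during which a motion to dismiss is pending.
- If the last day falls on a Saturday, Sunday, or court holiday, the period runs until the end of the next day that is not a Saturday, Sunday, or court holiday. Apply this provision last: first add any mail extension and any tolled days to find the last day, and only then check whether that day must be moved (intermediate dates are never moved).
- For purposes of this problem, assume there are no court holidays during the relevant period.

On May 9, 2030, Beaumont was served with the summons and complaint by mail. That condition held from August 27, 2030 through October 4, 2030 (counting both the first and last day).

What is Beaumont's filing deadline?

1 year after May 9, 2030 is May 9, 2031.
Service was by mail, adding 3 days: May 9, 2031 + 3 days = May 12, 2031.
From August 27, 2030 through October 4, 2030 inclusive is 39 days; tolling adds 39 days: May 12, 2031 + 39 days = June 20, 2031.
June 20, 2031 is a Friday and not a court holiday, so no extension applies.

June 20, 2031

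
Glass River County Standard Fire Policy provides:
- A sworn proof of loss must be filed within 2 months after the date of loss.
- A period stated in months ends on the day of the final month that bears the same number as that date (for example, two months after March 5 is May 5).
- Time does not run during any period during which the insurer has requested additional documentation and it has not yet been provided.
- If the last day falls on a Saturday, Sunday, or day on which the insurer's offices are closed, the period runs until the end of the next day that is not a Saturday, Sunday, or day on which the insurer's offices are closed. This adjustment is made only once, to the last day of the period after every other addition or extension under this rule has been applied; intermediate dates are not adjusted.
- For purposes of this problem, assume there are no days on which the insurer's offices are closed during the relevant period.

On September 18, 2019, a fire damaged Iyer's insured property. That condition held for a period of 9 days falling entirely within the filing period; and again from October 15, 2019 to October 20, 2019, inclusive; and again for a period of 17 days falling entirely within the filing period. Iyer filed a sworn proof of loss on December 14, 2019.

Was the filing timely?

2 months after September 18, 2019 is November 18, 2019.
Tolling adds 9 days: November 18, 2019 + 9 days = November 27, 2019.
From October 15, 2019 through October 20, 2019 inclusive is 6 days; tolling adds 6 days: November 27, 2019 + 6 days = December 3, 2019.
Tolling adds 17 days: December 3, 2019 + 17 days = December 20, 2019.
December 20, 2019 is a Friday and not a day on which the insurer's offices are closed, so no extension applies.
The deadline is December 20, 2019; the filing on December 14, 2019 is on or before that date.

Yes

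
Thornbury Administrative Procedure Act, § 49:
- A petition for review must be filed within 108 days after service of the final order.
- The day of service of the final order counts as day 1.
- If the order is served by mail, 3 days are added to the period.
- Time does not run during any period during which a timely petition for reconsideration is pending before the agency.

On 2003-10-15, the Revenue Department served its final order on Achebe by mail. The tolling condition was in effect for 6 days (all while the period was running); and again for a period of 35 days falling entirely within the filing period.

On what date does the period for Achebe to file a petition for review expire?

Counting 2003-10-15 as day 1, day 108 is January 30, 2004.
Service was by mail, adding 3 days: January 30, 2004 + 3 days = February 2, 2004.
Tolling adds 6 days: February 2, 2004 + 6 days = February 8, 2004.
Tolling adds 35 days: February 8, 2004 + 35 days = March 14, 2004.

March 14, 2004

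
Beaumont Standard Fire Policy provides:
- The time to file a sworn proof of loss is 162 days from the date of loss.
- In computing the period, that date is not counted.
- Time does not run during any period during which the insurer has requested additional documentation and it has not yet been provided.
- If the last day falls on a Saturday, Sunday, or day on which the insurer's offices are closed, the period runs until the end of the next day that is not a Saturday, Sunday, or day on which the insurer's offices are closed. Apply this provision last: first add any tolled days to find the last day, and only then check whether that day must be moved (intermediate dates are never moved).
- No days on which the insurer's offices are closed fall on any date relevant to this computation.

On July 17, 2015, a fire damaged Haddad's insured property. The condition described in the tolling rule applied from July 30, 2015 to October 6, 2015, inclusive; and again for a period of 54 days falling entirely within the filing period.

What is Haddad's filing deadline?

April 27, 2016

162 days after July 17, 2015 is December 26, 2015.
From July 30, 2015 through October 6, 2015 inclusive is 69 days; tolling adds 69 days: December 26, 2015 + 69 days = March 4, 2016.
Tolling adds 54 days: March 4, 2016 + 54 days = April 27, 2016.
April 27, 2016 is a Wednesday and not a day on which the insurer's offices are closed, so no extension applies.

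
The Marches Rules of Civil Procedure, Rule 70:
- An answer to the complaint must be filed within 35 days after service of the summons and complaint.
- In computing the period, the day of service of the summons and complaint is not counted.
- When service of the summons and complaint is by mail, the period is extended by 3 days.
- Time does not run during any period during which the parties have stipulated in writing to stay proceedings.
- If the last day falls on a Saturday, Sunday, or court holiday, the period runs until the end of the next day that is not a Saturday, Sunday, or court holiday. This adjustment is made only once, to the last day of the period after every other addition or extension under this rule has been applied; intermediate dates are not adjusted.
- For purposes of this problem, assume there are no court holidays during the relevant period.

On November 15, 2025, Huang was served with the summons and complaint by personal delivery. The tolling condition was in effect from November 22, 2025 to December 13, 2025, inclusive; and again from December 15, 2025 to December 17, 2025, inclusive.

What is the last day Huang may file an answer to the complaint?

35 days after November 15, 2025 is December 20, 2025.
Service was not by mail, so no mail extension applies.
From November 22, 2025 through December 13, 2025 inclusive is 22 days; tolling adds 22 days: December 20, 2025 + 22 days = January 11, 2026.
From December 15, 2025 through December 17, 2025 inclusive is 3 days; tolling adds 3 days: January 11, 2026 + 3 days = January 14, 2026.
January 14, 2026 is a Wednesday and not a court holiday, so no extension applies.

January 14, 2026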